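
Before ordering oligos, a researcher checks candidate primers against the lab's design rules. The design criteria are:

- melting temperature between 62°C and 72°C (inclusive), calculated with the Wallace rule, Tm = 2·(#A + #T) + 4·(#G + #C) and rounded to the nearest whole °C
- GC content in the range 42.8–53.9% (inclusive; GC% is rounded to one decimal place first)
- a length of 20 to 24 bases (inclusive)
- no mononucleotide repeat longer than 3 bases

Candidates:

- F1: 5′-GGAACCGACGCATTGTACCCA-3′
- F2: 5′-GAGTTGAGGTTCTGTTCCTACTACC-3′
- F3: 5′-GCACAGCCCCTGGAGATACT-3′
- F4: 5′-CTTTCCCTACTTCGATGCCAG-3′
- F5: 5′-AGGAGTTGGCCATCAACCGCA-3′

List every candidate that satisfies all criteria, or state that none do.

F1 (21 nt, A=6 T=3 G=5 C=7): Tm = 2·9 + 4·12 = 66°C ✓; GC 12/21 = 57.1%, outside 42.8–53.9% ✗; length 21 ✓; longest run = 3 ✓ — fails.
F2 (25 nt, A=4 T=9 G=6 C=6): Tm = 2·13 + 4·12 = 74°C, outside 62–72°C ✗; GC 12/25 = 48.0% ✓; length 25, outside 20–24 ✗; longest run = 2 ✓ — fails.
F3 (20 nt, A=5 T=3 G=5 C=7): Tm = 2·8 + 4·12 = 64°C ✓; GC 12/20 = 60.0%, outside 42.8–53.9% ✗; length 20 ✓; longest run = 4, exceeds 3 ✗ — fails.
F4 (21 nt, A=3 T=7 G=3 C=8): Tm = 2·10 + 4·11 = 64°C ✓; GC 11/21 = 52.4% ✓; length 21 ✓; longest run = 3 ✓ — passes.
F5 (21 nt, A=6 T=3 G=6 C=6): Tm = 2·9 + 4·12 = 66°C ✓; GC 12/21 = 57.1%, outside 42.8–53.9% ✗; length 21 ✓; longest run = 2 ✓ — fails.

F4 only.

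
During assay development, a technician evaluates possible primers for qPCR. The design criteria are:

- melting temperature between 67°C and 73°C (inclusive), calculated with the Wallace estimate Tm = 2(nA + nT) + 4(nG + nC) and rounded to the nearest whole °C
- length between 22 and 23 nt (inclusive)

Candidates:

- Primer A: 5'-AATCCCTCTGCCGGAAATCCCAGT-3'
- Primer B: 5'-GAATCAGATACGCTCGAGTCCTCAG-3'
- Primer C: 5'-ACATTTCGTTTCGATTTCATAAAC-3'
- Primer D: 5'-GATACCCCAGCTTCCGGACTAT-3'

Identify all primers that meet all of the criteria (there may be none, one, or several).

Primer D only.

Primer A (24 nt, A=6 T=5 G=4 C=9): Tm = 2·11 + 4·13 = 74°C, outside 67–73°C ✗; length 24, outside 22–23 ✗ — fails.
Primer B (25 nt, A=7 T=5 G=6 C=7): Tm = 2·12 + 4·13 = 76°C, outside 67–73°C ✗; length 25, outside 22–23 ✗ — fails.
Primer C (24 nt, A=7 T=10 G=2 C=5): Tm = 2·17 + 4·7 = 62°C, outside 67–73°C ✗; length 24, outside 22–23 ✗ — fails.
Primer D (22 nt, A=5 T=5 G=4 C=8): Tm = 2·10 + 4·12 = 68°C ✓; length 22 ✓ — passes.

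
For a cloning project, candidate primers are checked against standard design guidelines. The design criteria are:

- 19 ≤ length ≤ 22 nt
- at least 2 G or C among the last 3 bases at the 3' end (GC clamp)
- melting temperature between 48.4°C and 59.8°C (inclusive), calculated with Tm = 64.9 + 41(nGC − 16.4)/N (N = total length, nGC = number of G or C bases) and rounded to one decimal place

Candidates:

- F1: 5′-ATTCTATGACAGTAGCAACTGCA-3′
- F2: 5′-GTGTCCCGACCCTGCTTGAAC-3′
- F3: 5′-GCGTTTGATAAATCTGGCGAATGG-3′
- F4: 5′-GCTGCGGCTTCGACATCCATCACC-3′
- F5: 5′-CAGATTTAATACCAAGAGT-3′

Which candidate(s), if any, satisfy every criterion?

None of the candidates satisfy all criteria.

F1 (23 nt, A=8 T=6 G=4 C=5): length 23, outside 19–22 ✗; 3' end GCA has 2 G/C ✓; Tm = 64.9 + 41·(9 − 16.4)/23 = 51.7°C ✓ — fails.
F2 (21 nt, A=3 T=5 G=5 C=8): length 21 ✓; 3' end AAC has 1 G/C, need ≥2 ✗; Tm = 64.9 + 41·(13 − 16.4)/21 = 58.3°C ✓ — fails.
F3 (24 nt, A=6 T=7 G=8 C=3): length 24, outside 19–22 ✗; 3' end TGG has 2 G/C ✓; Tm = 64.9 + 41·(11 − 16.4)/24 = 55.7°C ✓ — fails.
F4 (24 nt, A=4 T=5 G=5 C=10): length 24, outside 19–22 ✗; 3' end ACC has 2 G/C ✓; Tm = 64.9 + 41·(15 − 16.4)/24 = 62.5°C, outside 48.4–59.8°C ✗ — fails.
F5 (19 nt, A=8 T=5 G=3 C=3): length 19 ✓; 3' end AGT has 1 G/C, need ≥2 ✗; Tm = 64.9 + 41·(6 − 16.4)/19 = 42.5°C, outside 48.4–59.8°C ✗ — fails.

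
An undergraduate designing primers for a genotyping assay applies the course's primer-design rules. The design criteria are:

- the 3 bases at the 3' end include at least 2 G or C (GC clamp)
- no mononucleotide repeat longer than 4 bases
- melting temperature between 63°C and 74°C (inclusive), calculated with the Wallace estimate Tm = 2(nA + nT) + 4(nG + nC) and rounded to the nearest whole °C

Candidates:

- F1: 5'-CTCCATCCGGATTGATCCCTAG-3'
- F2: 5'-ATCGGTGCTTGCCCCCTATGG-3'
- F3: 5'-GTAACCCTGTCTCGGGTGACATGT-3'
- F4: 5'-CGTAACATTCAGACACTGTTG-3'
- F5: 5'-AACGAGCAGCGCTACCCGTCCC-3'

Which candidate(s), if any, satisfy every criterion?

F5 only.

F1 (22 nt, A=4 T=6 G=4 C=8): 3' end TAG has 1 G/C, need ≥2 ✗; longest run = 3 ✓; Tm = 2·10 + 4·12 = 68°C ✓ — fails.
F2 (21 nt, A=2 T=6 G=6 C=7): 3' end TGG has 2 G/C ✓; longest run = 5, exceeds 4 ✗; Tm = 2·8 + 4·13 = 68°C ✓ — fails.
F3 (24 nt, A=4 T=7 G=7 C=6): 3' end TGT has 1 G/C, need ≥2 ✗; longest run = 3 ✓; Tm = 2·11 + 4·13 = 74°C ✓ — fails.
F4 (21 nt, A=6 T=6 G=4 C=5): 3' end TTG has 1 G/C, need ≥2 ✗; longest run = 2 ✓; Tm = 2·12 + 4·9 = 60°C, outside 63–74°C ✗ — fails.
F5 (22 nt, A=5 T=2 G=5 C=10): 3' end CCC has 3 G/C ✓; longest run = 3 ✓; Tm = 2·7 + 4·15 = 74°C ✓ — passes.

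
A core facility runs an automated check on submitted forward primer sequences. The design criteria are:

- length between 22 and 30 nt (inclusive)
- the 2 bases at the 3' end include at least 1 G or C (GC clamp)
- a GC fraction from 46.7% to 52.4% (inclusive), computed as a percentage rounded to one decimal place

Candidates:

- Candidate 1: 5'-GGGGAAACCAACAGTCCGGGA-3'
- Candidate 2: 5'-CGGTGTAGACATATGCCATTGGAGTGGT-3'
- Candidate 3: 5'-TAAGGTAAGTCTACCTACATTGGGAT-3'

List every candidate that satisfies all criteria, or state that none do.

Candidate 2 only.

Candidate 1 (21 nt, A=7 T=1 G=8 C=5): length 21, outside 22–30 ✗; 3' end GA has 1 G/C ✓; GC 13/21 = 61.9%, outside 46.7–52.4% ✗ — fails.
Candidate 2 (28 nt, A=6 T=8 G=10 C=4): length 28 ✓; 3' end GT has 1 G/C ✓; GC 14/28 = 50.0% ✓ — passes.
Candidate 3 (26 nt, A=8 T=8 G=6 C=4): length 26 ✓; 3' end AT has 0 G/C, need ≥1 ✗; GC 10/26 = 38.5%, outside 46.7–52.4% ✗ — fails.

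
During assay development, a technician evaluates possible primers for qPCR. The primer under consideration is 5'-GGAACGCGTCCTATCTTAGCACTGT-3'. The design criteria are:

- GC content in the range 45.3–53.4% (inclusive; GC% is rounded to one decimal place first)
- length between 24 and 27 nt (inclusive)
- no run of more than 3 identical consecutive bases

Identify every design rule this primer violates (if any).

Base counts: A=5, T=7, G=6, C=7 (length 25).
GC content: GC 13/25 = 52.0% ✓
length: length 25 ✓
homopolymer run: longest run = 2 ✓

Meets all criteria.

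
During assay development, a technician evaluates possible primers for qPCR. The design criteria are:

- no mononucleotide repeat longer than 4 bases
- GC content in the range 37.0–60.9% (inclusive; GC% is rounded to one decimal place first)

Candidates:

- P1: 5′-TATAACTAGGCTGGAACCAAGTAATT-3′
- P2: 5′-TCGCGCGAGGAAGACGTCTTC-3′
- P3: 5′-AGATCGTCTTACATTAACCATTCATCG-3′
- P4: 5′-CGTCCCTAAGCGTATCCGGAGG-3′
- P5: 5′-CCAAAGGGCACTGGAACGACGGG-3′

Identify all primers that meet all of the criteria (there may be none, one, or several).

P3 only.

P1 (26 nt, A=10 T=7 G=5 C=4): longest run = 2 ✓; GC 9/26 = 34.6%, outside 37.0–60.9% ✗ — fails.
P2 (21 nt, A=4 T=4 G=7 C=6): longest run = 2 ✓; GC 13/21 = 61.9%, outside 37.0–60.9% ✗ — fails.
P3 (27 nt, A=8 T=9 G=3 C=7): longest run = 2 ✓; GC 10/27 = 37.0% ✓ — passes.
P4 (22 nt, A=4 T=4 G=7 C=7): longest run = 3 ✓; GC 14/22 = 63.6%, outside 37.0–60.9% ✗ — fails.
P5 (23 nt, A=7 T=1 G=9 C=6): longest run = 3 ✓; GC 15/23 = 65.2%, outside 37.0–60.9% ✗ — fails.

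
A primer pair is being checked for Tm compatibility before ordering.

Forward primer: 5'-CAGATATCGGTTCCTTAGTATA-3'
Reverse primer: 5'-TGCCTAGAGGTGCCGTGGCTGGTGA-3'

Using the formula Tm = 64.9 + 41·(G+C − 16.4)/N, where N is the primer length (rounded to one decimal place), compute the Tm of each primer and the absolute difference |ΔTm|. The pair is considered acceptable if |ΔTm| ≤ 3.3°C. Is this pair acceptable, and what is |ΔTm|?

Forward: G+C = 8, N = 22 → Tm = 64.9 + 41·(8 − 16.4)/22 = 49.2°C.
Reverse: G+C = 16, N = 25 → Tm = 64.9 + 41·(16 − 16.4)/25 = 64.2°C.
|ΔTm| = |49.2 − 64.2| = 15.0°C, > 3.3°C.

|ΔTm| = 15.0°C; the pair is not acceptable.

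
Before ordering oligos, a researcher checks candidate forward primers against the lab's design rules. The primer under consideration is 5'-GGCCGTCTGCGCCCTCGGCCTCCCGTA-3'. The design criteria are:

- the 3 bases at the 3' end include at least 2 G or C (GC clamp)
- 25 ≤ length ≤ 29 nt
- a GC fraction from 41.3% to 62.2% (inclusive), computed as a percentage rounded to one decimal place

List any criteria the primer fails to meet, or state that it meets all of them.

Base counts: A=1, T=5, G=8, C=13 (length 27).
GC clamp: 3' end GTA has 1 G/C, need ≥2 ✗
length: length 27 ✓
GC content: GC 21/27 = 77.8%, outside 41.3–62.2% ✗

Fails: GC clamp, GC content.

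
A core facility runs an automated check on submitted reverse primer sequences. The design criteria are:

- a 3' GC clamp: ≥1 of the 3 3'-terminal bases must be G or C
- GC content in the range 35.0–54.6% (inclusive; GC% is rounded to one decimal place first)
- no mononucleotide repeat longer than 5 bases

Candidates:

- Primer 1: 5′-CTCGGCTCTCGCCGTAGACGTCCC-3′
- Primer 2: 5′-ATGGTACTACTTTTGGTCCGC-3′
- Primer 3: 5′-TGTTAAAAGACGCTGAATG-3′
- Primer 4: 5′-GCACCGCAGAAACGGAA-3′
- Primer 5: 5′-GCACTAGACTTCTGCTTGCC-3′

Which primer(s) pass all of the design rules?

Primer 1 (24 nt, A=2 T=5 G=6 C=11): 3' end CCC has 3 G/C ✓; GC 17/24 = 70.8%, outside 35.0–54.6% ✗; longest run = 3 ✓ — fails.
Primer 2 (21 nt, A=3 T=8 G=5 C=5): 3' end CGC has 3 G/C ✓; GC 10/21 = 47.6% ✓; longest run = 4 ✓ — passes.
Primer 3 (19 nt, A=7 T=5 G=5 C=2): 3' end ATG has 1 G/C ✓; GC 7/19 = 36.8% ✓; longest run = 4 ✓ — passes.
Primer 4 (17 nt, A=7 T=0 G=5 C=5): 3' end GAA has 1 G/C ✓; GC 10/17 = 58.8%, outside 35.0–54.6% ✗; longest run = 3 ✓ — fails.
Primer 5 (20 nt, A=3 T=6 G=4 C=7): 3' end GCC has 3 G/C ✓; GC 11/20 = 55.0%, outside 35.0–54.6% ✗; longest run = 2 ✓ — fails.

Primer 2 and Primer 3.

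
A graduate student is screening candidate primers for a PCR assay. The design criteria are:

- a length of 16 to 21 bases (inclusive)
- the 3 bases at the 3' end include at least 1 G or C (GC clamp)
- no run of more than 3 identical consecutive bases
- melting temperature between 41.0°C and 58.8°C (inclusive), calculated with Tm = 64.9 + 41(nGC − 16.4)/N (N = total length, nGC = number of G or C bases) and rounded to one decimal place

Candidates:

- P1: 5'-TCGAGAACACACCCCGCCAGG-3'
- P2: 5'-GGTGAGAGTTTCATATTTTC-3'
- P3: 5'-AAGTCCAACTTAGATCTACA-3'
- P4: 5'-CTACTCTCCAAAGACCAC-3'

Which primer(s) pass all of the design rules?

P3 and P4.

P1 (21 nt, A=6 T=1 G=5 C=9): length 21 ✓; 3' end AGG has 2 G/C ✓; longest run = 4, exceeds 3 ✗; Tm = 64.9 + 41·(14 − 16.4)/21 = 60.2°C, outside 41.0–58.8°C ✗ — fails.
P2 (20 nt, A=4 T=9 G=5 C=2): length 20 ✓; 3' end TTC has 1 G/C ✓; longest run = 4, exceeds 3 ✗; Tm = 64.9 + 41·(7 − 16.4)/20 = 45.6°C ✓ — fails.
P3 (20 nt, A=8 T=5 G=2 C=5): length 20 ✓; 3' end ACA has 1 G/C ✓; longest run = 2 ✓; Tm = 64.9 + 41·(7 − 16.4)/20 = 45.6°C ✓ — passes.
P4 (18 nt, A=6 T=3 G=1 C=8): length 18 ✓; 3' end CAC has 2 G/C ✓; longest run = 3 ✓; Tm = 64.9 + 41·(9 − 16.4)/18 = 48.0°C ✓ — passes.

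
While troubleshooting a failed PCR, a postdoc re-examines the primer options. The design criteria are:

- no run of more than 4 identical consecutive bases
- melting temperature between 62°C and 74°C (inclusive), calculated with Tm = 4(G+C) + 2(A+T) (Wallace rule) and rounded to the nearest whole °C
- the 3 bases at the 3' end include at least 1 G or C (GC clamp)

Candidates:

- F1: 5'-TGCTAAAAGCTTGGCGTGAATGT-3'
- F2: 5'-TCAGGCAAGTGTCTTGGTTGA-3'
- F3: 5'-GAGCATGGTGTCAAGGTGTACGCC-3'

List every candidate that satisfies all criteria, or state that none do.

F1 (23 nt, A=6 T=7 G=7 C=3): longest run = 4 ✓; Tm = 2·13 + 4·10 = 66°C ✓; 3' end TGT has 1 G/C ✓ — passes.
F2 (21 nt, A=4 T=7 G=7 C=3): longest run = 2 ✓; Tm = 2·11 + 4·10 = 62°C ✓; 3' end TGA has 1 G/C ✓ — passes.
F3 (24 nt, A=5 T=5 G=9 C=5): longest run = 2 ✓; Tm = 2·10 + 4·14 = 76°C, outside 62–74°C ✗; 3' end GCC has 3 G/C ✓ — fails.

F1 and F2.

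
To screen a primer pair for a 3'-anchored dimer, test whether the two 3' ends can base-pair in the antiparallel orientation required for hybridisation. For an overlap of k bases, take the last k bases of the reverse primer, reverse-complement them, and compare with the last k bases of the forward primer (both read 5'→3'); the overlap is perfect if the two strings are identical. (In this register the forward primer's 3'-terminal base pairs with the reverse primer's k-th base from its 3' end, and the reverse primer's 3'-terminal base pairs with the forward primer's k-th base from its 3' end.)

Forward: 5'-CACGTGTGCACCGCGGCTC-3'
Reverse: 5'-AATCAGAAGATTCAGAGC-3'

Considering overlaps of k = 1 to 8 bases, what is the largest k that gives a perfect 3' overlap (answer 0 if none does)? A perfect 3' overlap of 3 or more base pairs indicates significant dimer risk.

Last 8 bases (5'→3') — forward …CGCGGCTC, reverse …TTCAGAGC.
Reverse complement of the reverse primer's last 8 bases: GCTCTGAA; its first k bases are the reverse complement of the reverse primer's last k bases, so a perfect k-base overlap needs the forward primer's last k bases to equal them.
Comparing (forward last k vs required): k=1: C vs G ✗; k=2: TC vs GC ✗; k=3: CTC vs GCT ✗; k=4: GCTC vs GCTC ✓; k=5: GGCTC vs GCTCT ✗; k=6: CGGCTC vs GCTCTG ✗; k=7: GCGGCTC vs GCTCTGA ✗; k=8: CGCGGCTC vs GCTCTGAA ✗.
Only k = 4 is perfect, so the longest perfect 3' overlap is 4.

Longest perfect overlap: 4 complementary base pairs; significant dimer risk (threshold 3).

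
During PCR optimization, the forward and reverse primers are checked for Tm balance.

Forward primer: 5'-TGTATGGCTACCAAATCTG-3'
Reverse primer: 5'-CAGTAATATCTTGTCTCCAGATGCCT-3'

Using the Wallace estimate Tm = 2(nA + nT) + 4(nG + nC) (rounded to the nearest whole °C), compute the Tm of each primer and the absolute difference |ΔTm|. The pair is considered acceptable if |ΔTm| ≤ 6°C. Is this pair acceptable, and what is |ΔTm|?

|ΔTm| = 20°C; the pair is not acceptable.

Forward: A=5 T=6 G=4 C=4 → Tm = 2·11 + 4·8 = 54°C.
Reverse: A=6 T=9 G=4 C=7 → Tm = 2·15 + 4·11 = 74°C.
|ΔTm| = |54 − 74| = 20°C, > 6°C.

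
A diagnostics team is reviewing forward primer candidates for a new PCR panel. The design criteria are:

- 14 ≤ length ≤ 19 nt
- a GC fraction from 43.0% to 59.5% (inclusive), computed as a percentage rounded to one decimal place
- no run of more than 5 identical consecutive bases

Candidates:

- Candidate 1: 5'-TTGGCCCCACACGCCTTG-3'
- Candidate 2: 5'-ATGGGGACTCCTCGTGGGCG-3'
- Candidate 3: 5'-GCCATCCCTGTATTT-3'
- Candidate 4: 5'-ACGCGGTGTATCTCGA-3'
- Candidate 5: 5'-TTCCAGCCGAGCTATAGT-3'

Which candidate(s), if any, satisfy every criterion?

Candidate 1 (18 nt, A=2 T=4 G=4 C=8): length 18 ✓; GC 12/18 = 66.7%, outside 43.0–59.5% ✗; longest run = 4 ✓ — fails.
Candidate 2 (20 nt, A=2 T=4 G=9 C=5): length 20, outside 14–19 ✗; GC 14/20 = 70.0%, outside 43.0–59.5% ✗; longest run = 4 ✓ — fails.
Candidate 3 (15 nt, A=2 T=6 G=2 C=5): length 15 ✓; GC 7/15 = 46.7% ✓; longest run = 3 ✓ — passes.
Candidate 4 (16 nt, A=3 T=4 G=5 C=4): length 16 ✓; GC 9/16 = 56.3% ✓; longest run = 2 ✓ — passes.
Candidate 5 (18 nt, A=4 T=5 G=4 C=5): length 18 ✓; GC 9/18 = 50.0% ✓; longest run = 2 ✓ — passes.

Candidate 3, Candidate 4 and Candidate 5.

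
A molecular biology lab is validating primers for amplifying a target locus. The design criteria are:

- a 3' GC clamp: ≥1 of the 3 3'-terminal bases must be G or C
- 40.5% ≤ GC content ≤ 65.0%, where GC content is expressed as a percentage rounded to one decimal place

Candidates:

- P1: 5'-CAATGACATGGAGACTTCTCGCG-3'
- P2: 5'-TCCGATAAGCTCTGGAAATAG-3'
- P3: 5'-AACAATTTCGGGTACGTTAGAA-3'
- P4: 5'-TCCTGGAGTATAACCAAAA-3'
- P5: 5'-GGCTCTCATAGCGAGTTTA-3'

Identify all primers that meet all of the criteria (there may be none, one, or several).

P1 (23 nt, A=6 T=5 G=6 C=6): 3' end GCG has 3 G/C ✓; GC 12/23 = 52.2% ✓ — passes.
P2 (21 nt, A=7 T=5 G=5 C=4): 3' end TAG has 1 G/C ✓; GC 9/21 = 42.9% ✓ — passes.
P3 (22 nt, A=8 T=6 G=5 C=3): 3' end GAA has 1 G/C ✓; GC 8/22 = 36.4%, outside 40.5–65.0% ✗ — fails.
P4 (19 nt, A=8 T=4 G=3 C=4): 3' end AAA has 0 G/C, need ≥1 ✗; GC 7/19 = 36.8%, outside 40.5–65.0% ✗ — fails.
P5 (19 nt, A=4 T=6 G=5 C=4): 3' end TTA has 0 G/C, need ≥1 ✗; GC 9/19 = 47.4% ✓ — fails.

P1 and P2.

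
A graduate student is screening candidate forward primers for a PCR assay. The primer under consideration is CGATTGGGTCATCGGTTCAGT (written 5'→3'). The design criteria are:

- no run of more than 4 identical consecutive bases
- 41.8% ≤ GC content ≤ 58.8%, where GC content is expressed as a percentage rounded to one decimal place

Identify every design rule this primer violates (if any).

Meets all criteria.

Base counts: A=3, T=7, G=7, C=4 (length 21).
homopolymer run: longest run = 3 ✓
GC content: GC 11/21 = 52.4% ✓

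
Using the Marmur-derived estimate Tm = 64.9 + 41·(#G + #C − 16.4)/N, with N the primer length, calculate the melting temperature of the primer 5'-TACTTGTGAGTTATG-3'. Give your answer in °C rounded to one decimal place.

Base counts: A=3, T=7, G=4, C=1; G+C = 5, N = 15.
Tm = 64.9 + 41·(5 − 16.4)/15 = 64.9 + -467.40/15 = 33.7°C.

33.7°C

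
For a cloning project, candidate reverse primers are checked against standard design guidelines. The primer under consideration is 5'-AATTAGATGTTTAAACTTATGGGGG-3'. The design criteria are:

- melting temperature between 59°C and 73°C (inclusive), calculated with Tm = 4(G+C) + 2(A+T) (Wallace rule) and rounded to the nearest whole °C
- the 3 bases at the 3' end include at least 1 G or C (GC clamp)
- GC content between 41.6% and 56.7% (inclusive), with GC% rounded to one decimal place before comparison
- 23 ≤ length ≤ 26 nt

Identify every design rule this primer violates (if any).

Fails: GC content.

Base counts: A=8, T=9, G=7, C=1 (length 25).
Tm: Tm = 2·17 + 4·8 = 66°C ✓
GC clamp: 3' end GGG has 3 G/C ✓
GC content: GC 8/25 = 32.0%, outside 41.6–56.7% ✗
length: length 25 ✓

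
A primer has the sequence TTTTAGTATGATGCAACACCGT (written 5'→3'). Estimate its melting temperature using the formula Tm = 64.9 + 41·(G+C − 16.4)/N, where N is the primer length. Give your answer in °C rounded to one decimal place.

Base counts: A=6, T=8, G=4, C=4; G+C = 8, N = 22.
Tm = 64.9 + 41·(8 − 16.4)/22 = 64.9 + -344.40/22 = 49.2°C.

49.2°C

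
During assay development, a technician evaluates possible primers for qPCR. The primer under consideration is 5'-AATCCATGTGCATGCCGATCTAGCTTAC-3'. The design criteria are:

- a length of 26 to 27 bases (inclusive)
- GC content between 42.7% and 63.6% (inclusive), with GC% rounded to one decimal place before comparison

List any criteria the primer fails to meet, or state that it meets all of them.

Base counts: A=7, T=8, G=5, C=8 (length 28).
length: length 28, outside 26–27 ✗
GC content: GC 13/28 = 46.4% ✓

Fails: length.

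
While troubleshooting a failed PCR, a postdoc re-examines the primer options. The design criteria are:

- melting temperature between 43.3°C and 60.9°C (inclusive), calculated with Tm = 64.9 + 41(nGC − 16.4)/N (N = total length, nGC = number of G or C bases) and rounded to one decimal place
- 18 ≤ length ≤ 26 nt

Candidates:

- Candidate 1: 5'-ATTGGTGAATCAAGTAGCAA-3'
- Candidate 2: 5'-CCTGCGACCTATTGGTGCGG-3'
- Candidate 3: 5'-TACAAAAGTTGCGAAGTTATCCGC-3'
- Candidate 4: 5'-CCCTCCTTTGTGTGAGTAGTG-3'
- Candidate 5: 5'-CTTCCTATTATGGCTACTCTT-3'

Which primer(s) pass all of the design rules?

Candidate 1, Candidate 2, Candidate 3, Candidate 4 and Candidate 5.

Candidate 1 (20 nt, A=8 T=5 G=5 C=2): Tm = 64.9 + 41·(7 − 16.4)/20 = 45.6°C ✓; length 20 ✓ — passes.
Candidate 2 (20 nt, A=2 T=5 G=7 C=6): Tm = 64.9 + 41·(13 − 16.4)/20 = 57.9°C ✓; length 20 ✓ — passes.
Candidate 3 (24 nt, A=8 T=6 G=5 C=5): Tm = 64.9 + 41·(10 − 16.4)/24 = 54.0°C ✓; length 24 ✓ — passes.
Candidate 4 (21 nt, A=2 T=8 G=6 C=5): Tm = 64.9 + 41·(11 − 16.4)/21 = 54.4°C ✓; length 21 ✓ — passes.
Candidate 5 (21 nt, A=3 T=10 G=2 C=6): Tm = 64.9 + 41·(8 − 16.4)/21 = 48.5°C ✓; length 21 ✓ — passes.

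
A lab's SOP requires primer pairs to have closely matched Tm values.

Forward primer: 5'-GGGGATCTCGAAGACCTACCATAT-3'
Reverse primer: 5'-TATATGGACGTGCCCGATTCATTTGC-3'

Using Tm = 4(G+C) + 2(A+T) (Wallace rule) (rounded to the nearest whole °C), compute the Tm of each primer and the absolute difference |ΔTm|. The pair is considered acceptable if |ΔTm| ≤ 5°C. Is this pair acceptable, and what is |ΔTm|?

|ΔTm| = 4°C; the pair is acceptable.

Forward: A=7 T=5 G=6 C=6 → Tm = 2·12 + 4·12 = 72°C.
Reverse: A=5 T=9 G=6 C=6 → Tm = 2·14 + 4·12 = 76°C.
|ΔTm| = |72 − 76| = 4°C, ≤ 5°C.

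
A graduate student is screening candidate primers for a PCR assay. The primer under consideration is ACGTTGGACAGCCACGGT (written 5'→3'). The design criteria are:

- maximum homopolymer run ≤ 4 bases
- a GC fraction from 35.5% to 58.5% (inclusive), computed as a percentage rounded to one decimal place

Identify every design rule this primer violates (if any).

Base counts: A=4, T=3, G=6, C=5 (length 18).
homopolymer run: longest run = 2 ✓
GC content: GC 11/18 = 61.1%, outside 35.5–58.5% ✗

Fails: GC content.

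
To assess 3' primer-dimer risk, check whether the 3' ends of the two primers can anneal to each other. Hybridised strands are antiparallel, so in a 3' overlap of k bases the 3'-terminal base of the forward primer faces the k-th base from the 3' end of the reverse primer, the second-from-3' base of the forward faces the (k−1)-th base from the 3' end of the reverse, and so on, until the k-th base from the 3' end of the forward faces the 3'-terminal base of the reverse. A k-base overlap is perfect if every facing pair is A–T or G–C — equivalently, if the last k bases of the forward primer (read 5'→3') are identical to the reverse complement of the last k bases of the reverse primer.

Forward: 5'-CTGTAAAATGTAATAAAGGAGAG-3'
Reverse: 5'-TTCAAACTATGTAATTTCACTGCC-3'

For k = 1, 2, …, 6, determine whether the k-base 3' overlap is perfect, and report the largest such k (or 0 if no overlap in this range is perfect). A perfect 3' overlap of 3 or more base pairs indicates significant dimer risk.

Longest perfect overlap: 1 complementary base pair; below the dimer-risk threshold (threshold 3).

Last 6 bases (5'→3') — forward …GGAGAG, reverse …ACTGCC.
Reverse complement of the reverse primer's last 6 bases: GGCAGT; its first k bases are the reverse complement of the reverse primer's last k bases, so a perfect k-base overlap needs the forward primer's last k bases to equal them.
Comparing (forward last k vs required): k=1: G vs G ✓; k=2: AG vs GG ✗; k=3: GAG vs GGC ✗; k=4: AGAG vs GGCA ✗; k=5: GAGAG vs GGCAG ✗; k=6: GGAGAG vs GGCAGT ✗.
Only k = 1 is perfect, so the longest perfect 3' overlap is 1.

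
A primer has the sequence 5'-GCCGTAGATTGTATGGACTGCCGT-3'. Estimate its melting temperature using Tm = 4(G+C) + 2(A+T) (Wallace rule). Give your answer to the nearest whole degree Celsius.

74°C

Base counts: A=4, T=7, G=8, C=5 (length 24).
Tm = 2·(4+7) + 4·(8+5) = 2·11 + 4·13 = 22 + 52 = 74°C.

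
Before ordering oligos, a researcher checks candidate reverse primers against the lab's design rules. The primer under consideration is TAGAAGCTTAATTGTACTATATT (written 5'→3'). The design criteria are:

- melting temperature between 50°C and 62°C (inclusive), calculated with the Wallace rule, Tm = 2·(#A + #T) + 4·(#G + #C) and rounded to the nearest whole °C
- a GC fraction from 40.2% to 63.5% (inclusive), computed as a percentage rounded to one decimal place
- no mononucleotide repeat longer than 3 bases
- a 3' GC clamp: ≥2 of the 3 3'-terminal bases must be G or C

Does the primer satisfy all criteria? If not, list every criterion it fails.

Base counts: A=8, T=10, G=3, C=2 (length 23).
Tm: Tm = 2·18 + 4·5 = 56°C ✓
GC content: GC 5/23 = 21.7%, outside 40.2–63.5% ✗
homopolymer run: longest run = 2 ✓
GC clamp: 3' end ATT has 0 G/C, need ≥2 ✗

Fails: GC content, GC clamp.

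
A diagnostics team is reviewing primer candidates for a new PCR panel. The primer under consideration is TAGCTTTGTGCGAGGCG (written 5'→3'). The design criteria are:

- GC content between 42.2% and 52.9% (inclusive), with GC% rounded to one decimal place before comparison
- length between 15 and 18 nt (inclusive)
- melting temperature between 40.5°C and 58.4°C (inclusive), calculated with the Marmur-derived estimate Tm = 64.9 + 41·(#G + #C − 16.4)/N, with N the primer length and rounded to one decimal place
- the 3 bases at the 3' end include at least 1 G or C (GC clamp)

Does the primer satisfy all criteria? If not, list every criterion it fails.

Fails: GC content.

Base counts: A=2, T=5, G=7, C=3 (length 17).
GC content: GC 10/17 = 58.8%, outside 42.2–52.9% ✗
length: length 17 ✓
Tm: Tm = 64.9 + 41·(10 − 16.4)/17 = 49.5°C ✓
GC clamp: 3' end GCG has 3 G/C ✓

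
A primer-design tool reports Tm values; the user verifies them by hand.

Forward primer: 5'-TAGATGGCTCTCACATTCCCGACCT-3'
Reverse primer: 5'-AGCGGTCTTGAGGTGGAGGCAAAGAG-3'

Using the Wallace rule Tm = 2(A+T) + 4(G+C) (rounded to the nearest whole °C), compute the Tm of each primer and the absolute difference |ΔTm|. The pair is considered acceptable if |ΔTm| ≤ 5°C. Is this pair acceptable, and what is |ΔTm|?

|ΔTm| = 6°C; the pair is not acceptable.

Forward: A=5 T=7 G=4 C=9 → Tm = 2·12 + 4·13 = 76°C.
Reverse: A=7 T=4 G=12 C=3 → Tm = 2·11 + 4·15 = 82°C.
|ΔTm| = |76 − 82| = 6°C, > 5°C.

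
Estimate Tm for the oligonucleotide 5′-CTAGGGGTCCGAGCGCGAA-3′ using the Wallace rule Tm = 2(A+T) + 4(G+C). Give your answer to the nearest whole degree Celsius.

64°C

Base counts: A=4, T=2, G=8, C=5 (length 19).
Tm = 2·(4+2) + 4·(8+5) = 2·6 + 4·13 = 12 + 52 = 64°C.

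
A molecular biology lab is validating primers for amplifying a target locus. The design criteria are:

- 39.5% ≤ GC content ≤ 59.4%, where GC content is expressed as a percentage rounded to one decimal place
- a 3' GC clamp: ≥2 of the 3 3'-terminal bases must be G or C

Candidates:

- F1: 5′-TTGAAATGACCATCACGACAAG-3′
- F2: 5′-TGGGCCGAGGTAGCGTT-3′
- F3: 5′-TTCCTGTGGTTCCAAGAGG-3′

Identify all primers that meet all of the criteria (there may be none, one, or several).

F3 only.

F1 (22 nt, A=9 T=4 G=4 C=5): GC 9/22 = 40.9% ✓; 3' end AAG has 1 G/C, need ≥2 ✗ — fails.
F2 (17 nt, A=2 T=4 G=8 C=3): GC 11/17 = 64.7%, outside 39.5–59.4% ✗; 3' end GTT has 1 G/C, need ≥2 ✗ — fails.
F3 (19 nt, A=3 T=6 G=6 C=4): GC 10/19 = 52.6% ✓; 3' end AGG has 2 G/C ✓ — passes.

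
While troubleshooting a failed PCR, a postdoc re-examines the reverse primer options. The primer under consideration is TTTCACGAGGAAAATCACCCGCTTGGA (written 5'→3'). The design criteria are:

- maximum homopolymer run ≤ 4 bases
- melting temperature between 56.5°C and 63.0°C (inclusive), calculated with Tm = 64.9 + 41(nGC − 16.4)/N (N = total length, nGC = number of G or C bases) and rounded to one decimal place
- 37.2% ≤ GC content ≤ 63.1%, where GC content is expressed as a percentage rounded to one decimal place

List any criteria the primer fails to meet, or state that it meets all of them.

Base counts: A=8, T=6, G=6, C=7 (length 27).
homopolymer run: longest run = 4 ✓
Tm: Tm = 64.9 + 41·(13 − 16.4)/27 = 59.7°C ✓
GC content: GC 13/27 = 48.1% ✓

Meets all criteria.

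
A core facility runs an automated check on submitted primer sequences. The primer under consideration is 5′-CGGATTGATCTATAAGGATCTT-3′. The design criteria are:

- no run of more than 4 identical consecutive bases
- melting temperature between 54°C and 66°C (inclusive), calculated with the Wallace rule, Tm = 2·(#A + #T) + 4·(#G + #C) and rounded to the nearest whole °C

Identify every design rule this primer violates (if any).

Base counts: A=6, T=8, G=5, C=3 (length 22).
homopolymer run: longest run = 2 ✓
Tm: Tm = 2·14 + 4·8 = 60°C ✓

Meets all criteria.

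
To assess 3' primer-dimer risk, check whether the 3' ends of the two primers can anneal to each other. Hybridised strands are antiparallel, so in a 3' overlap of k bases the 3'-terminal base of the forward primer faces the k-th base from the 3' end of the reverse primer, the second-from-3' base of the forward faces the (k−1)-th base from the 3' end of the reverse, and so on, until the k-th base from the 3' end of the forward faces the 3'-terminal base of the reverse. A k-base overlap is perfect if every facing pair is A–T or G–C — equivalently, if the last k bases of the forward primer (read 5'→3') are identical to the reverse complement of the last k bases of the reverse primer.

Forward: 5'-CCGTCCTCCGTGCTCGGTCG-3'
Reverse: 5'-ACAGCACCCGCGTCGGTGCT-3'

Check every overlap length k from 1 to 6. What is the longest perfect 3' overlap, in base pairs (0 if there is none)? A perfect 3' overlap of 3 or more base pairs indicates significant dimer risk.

Last 6 bases (5'→3') — forward …CGGTCG, reverse …GGTGCT.
Reverse complement of the reverse primer's last 6 bases: AGCACC; its first k bases are the reverse complement of the reverse primer's last k bases, so a perfect k-base overlap needs the forward primer's last k bases to equal them.
Comparing (forward last k vs required): k=1: G vs A ✗; k=2: CG vs AG ✗; k=3: TCG vs AGC ✗; k=4: GTCG vs AGCA ✗; k=5: GGTCG vs AGCAC ✗; k=6: CGGTCG vs AGCACC ✗.
No overlap length from 1 to 6 is perfect, so the longest perfect 3' overlap is 0.

Longest perfect overlap: 0 complementary base pairs; below the dimer-risk threshold (threshold 3).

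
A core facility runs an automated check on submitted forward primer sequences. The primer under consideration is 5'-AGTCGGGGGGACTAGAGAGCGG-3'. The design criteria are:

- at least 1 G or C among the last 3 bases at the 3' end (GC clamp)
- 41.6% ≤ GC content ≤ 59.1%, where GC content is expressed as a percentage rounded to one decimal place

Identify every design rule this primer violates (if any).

Base counts: A=5, T=2, G=12, C=3 (length 22).
GC clamp: 3' end CGG has 3 G/C ✓
GC content: GC 15/22 = 68.2%, outside 41.6–59.1% ✗

Fails: GC content.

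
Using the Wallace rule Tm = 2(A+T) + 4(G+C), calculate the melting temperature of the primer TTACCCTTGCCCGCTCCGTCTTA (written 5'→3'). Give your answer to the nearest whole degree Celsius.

Base counts: A=2, T=8, G=3, C=10 (length 23).
Tm = 2·(2+8) + 4·(3+10) = 2·10 + 4·13 = 20 + 52 = 72°C.

72°C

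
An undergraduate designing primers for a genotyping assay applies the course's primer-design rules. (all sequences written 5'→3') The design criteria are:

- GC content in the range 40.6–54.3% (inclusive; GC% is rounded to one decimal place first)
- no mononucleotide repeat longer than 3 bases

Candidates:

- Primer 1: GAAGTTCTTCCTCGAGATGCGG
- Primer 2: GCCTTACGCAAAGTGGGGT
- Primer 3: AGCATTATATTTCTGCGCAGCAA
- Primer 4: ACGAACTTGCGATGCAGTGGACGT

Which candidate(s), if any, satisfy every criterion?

Primer 1 (22 nt, A=4 T=6 G=7 C=5): GC 12/22 = 54.5%, outside 40.6–54.3% ✗; longest run = 2 ✓ — fails.
Primer 2 (19 nt, A=4 T=4 G=7 C=4): GC 11/19 = 57.9%, outside 40.6–54.3% ✗; longest run = 4, exceeds 3 ✗ — fails.
Primer 3 (23 nt, A=7 T=7 G=4 C=5): GC 9/23 = 39.1%, outside 40.6–54.3% ✗; longest run = 3 ✓ — fails.
Primer 4 (24 nt, A=6 T=5 G=8 C=5): GC 13/24 = 54.2% ✓; longest run = 2 ✓ — passes.

Primer 4 only.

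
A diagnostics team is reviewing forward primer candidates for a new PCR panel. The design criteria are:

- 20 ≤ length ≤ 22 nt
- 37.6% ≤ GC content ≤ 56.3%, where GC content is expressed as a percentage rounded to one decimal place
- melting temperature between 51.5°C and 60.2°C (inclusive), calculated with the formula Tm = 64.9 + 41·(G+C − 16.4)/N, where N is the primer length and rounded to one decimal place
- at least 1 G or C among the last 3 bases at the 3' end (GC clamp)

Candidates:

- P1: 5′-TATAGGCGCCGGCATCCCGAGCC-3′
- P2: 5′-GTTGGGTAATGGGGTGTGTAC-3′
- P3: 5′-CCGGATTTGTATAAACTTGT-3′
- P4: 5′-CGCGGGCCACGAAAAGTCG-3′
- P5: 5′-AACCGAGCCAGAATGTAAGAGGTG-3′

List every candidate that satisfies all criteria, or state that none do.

P1 (23 nt, A=4 T=3 G=7 C=9): length 23, outside 20–22 ✗; GC 16/23 = 69.6%, outside 37.6–56.3% ✗; Tm = 64.9 + 41·(16 − 16.4)/23 = 64.2°C, outside 51.5–60.2°C ✗; 3' end GCC has 3 G/C ✓ — fails.
P2 (21 nt, A=3 T=7 G=10 C=1): length 21 ✓; GC 11/21 = 52.4% ✓; Tm = 64.9 + 41·(11 − 16.4)/21 = 54.4°C ✓; 3' end TAC has 1 G/C ✓ — passes.
P3 (20 nt, A=5 T=8 G=4 C=3): length 20 ✓; GC 7/20 = 35.0%, outside 37.6–56.3% ✗; Tm = 64.9 + 41·(7 − 16.4)/20 = 45.6°C, outside 51.5–60.2°C ✗; 3' end TGT has 1 G/C ✓ — fails.
P4 (19 nt, A=5 T=1 G=7 C=6): length 19, outside 20–22 ✗; GC 13/19 = 68.4%, outside 37.6–56.3% ✗; Tm = 64.9 + 41·(13 − 16.4)/19 = 57.6°C ✓; 3' end TCG has 2 G/C ✓ — fails.
P5 (24 nt, A=9 T=3 G=8 C=4): length 24, outside 20–22 ✗; GC 12/24 = 50.0% ✓; Tm = 64.9 + 41·(12 − 16.4)/24 = 57.4°C ✓; 3' end GTG has 2 G/C ✓ — fails.

P2 only.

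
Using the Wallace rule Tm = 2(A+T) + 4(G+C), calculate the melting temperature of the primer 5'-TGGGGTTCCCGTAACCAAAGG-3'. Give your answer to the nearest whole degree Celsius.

Base counts: A=5, T=4, G=7, C=5 (length 21).
Tm = 2·(5+4) + 4·(7+5) = 2·9 + 4·12 = 18 + 48 = 66°C.

66°C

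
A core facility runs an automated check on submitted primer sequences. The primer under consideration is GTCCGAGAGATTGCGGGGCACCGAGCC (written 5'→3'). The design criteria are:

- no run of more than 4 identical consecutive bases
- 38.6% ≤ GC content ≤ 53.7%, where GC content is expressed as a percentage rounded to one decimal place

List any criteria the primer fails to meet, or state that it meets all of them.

Fails: GC content.

Base counts: A=5, T=3, G=11, C=8 (length 27).
homopolymer run: longest run = 4 ✓
GC content: GC 19/27 = 70.4%, outside 38.6–53.7% ✗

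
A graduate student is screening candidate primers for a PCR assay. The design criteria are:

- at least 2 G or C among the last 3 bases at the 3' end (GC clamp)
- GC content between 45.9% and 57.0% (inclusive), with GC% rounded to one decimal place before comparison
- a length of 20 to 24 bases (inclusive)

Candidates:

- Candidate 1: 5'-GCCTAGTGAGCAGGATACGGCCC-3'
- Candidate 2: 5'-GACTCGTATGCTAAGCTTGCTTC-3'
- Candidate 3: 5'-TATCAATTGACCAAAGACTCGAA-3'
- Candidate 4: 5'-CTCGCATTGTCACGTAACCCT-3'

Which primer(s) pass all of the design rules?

Candidate 1 (23 nt, A=5 T=3 G=8 C=7): 3' end CCC has 3 G/C ✓; GC 15/23 = 65.2%, outside 45.9–57.0% ✗; length 23 ✓ — fails.
Candidate 2 (23 nt, A=4 T=8 G=5 C=6): 3' end TTC has 1 G/C, need ≥2 ✗; GC 11/23 = 47.8% ✓; length 23 ✓ — fails.
Candidate 3 (23 nt, A=10 T=5 G=3 C=5): 3' end GAA has 1 G/C, need ≥2 ✗; GC 8/23 = 34.8%, outside 45.9–57.0% ✗; length 23 ✓ — fails.
Candidate 4 (21 nt, A=4 T=6 G=3 C=8): 3' end CCT has 2 G/C ✓; GC 11/21 = 52.4% ✓; length 21 ✓ — passes.

Candidate 4 only.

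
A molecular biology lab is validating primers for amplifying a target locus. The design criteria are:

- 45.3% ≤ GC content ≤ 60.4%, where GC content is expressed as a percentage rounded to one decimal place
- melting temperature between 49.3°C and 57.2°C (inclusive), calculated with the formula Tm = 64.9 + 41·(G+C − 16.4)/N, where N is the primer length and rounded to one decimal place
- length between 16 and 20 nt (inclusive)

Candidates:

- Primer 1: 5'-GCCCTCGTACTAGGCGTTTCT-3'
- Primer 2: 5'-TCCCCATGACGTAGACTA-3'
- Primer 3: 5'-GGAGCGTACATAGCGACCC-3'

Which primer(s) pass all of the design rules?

Primer 1 (21 nt, A=2 T=7 G=5 C=7): GC 12/21 = 57.1% ✓; Tm = 64.9 + 41·(12 − 16.4)/21 = 56.3°C ✓; length 21, outside 16–20 ✗ — fails.
Primer 2 (18 nt, A=5 T=4 G=3 C=6): GC 9/18 = 50.0% ✓; Tm = 64.9 + 41·(9 − 16.4)/18 = 48.0°C, outside 49.3–57.2°C ✗; length 18 ✓ — fails.
Primer 3 (19 nt, A=5 T=2 G=6 C=6): GC 12/19 = 63.2%, outside 45.3–60.4% ✗; Tm = 64.9 + 41·(12 − 16.4)/19 = 55.4°C ✓; length 19 ✓ — fails.

None of the candidates satisfy all criteria.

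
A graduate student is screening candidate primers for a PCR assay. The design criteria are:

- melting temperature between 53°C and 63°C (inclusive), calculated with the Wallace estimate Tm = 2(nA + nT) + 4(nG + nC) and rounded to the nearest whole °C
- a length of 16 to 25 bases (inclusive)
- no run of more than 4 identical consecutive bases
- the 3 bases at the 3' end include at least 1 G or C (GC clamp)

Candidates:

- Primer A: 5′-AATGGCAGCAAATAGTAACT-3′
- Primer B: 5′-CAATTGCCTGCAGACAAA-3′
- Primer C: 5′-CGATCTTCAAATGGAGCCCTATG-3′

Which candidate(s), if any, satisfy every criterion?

Primer A (20 nt, A=9 T=4 G=4 C=3): Tm = 2·13 + 4·7 = 54°C ✓; length 20 ✓; longest run = 3 ✓; 3' end ACT has 1 G/C ✓ — passes.
Primer B (18 nt, A=7 T=3 G=3 C=5): Tm = 2·10 + 4·8 = 52°C, outside 53–63°C ✗; length 18 ✓; longest run = 3 ✓; 3' end AAA has 0 G/C, need ≥1 ✗ — fails.
Primer C (23 nt, A=6 T=6 G=5 C=6): Tm = 2·12 + 4·11 = 68°C, outside 53–63°C ✗; length 23 ✓; longest run = 3 ✓; 3' end ATG has 1 G/C ✓ — fails.

Primer A only.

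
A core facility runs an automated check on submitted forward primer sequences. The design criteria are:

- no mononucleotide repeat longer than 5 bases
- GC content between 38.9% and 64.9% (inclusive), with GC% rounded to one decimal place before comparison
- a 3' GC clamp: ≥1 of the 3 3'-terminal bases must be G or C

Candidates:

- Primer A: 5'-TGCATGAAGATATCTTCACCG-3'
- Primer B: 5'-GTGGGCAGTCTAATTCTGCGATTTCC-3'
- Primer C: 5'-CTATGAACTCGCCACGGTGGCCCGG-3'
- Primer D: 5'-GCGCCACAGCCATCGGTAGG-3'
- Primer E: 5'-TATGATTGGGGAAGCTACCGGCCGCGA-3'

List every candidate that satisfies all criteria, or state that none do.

Primer A (21 nt, A=6 T=6 G=4 C=5): longest run = 2 ✓; GC 9/21 = 42.9% ✓; 3' end CCG has 3 G/C ✓ — passes.
Primer B (26 nt, A=4 T=9 G=7 C=6): longest run = 3 ✓; GC 13/26 = 50.0% ✓; 3' end TCC has 2 G/C ✓ — passes.
Primer C (25 nt, A=4 T=4 G=8 C=9): longest run = 3 ✓; GC 17/25 = 68.0%, outside 38.9–64.9% ✗; 3' end CGG has 3 G/C ✓ — fails.
Primer D (20 nt, A=4 T=2 G=7 C=7): longest run = 2 ✓; GC 14/20 = 70.0%, outside 38.9–64.9% ✗; 3' end AGG has 2 G/C ✓ — fails.
Primer E (27 nt, A=6 T=5 G=10 C=6): longest run = 4 ✓; GC 16/27 = 59.3% ✓; 3' end CGA has 2 G/C ✓ — passes.

Primer A, Primer B and Primer E.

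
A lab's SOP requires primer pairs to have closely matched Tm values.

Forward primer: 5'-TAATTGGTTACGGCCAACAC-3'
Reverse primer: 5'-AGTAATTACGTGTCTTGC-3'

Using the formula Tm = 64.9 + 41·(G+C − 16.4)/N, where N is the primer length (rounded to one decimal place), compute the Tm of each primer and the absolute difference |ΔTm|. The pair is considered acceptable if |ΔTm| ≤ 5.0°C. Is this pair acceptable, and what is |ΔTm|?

|ΔTm| = 6.2°C; the pair is not acceptable.

Forward: G+C = 9, N = 20 → Tm = 64.9 + 41·(9 − 16.4)/20 = 49.7°C.
Reverse: G+C = 7, N = 18 → Tm = 64.9 + 41·(7 − 16.4)/18 = 43.5°C.
|ΔTm| = |49.7 − 43.5| = 6.2°C, > 5.0°C.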